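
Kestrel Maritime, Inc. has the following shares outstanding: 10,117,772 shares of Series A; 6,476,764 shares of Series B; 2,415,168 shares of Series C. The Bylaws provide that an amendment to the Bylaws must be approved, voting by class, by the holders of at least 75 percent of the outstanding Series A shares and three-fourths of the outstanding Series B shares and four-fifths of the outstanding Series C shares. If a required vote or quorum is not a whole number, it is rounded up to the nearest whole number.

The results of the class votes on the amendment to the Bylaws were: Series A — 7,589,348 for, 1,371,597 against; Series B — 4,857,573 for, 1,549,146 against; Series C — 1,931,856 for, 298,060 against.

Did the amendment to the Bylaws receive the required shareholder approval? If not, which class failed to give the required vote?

Series A: 3/4 of 10117772 = 7588329; 7,588,329 required, 7,589,348 in favor — approved.
Series B: 3/4 of 6476764 = 4857573; 4,857,573 required, 4,857,573 in favor — approved.
Series C: 4/5 of 2415168 = 1932134.40, rounded up to 1932135; 1,932,135 required, 1,931,856 in favor — not approved.

Not approved — the Series C shares did not give the required vote.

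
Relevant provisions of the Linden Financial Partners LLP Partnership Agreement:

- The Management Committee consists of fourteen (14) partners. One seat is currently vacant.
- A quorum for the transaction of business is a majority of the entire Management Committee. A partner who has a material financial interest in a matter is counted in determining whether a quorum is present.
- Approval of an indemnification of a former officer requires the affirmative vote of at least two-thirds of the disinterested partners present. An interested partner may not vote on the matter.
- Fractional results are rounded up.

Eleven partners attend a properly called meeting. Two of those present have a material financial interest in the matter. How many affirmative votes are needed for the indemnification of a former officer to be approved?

The indemnification of a former officer requires two-thirds of the disinterested partners present (11 − 2 = 9).
2/3 of 9 = 6.

6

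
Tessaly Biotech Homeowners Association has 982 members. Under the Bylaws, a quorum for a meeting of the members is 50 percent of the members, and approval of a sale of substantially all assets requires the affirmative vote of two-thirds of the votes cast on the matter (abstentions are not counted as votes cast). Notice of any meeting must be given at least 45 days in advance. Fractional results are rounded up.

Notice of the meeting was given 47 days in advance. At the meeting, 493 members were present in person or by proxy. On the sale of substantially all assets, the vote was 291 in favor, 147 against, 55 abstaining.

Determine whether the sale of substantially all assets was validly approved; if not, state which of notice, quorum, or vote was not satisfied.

Invalid — vote requirement not satisfied.

Notice: 47 days given; 45 required. Satisfied.
Quorum: 50% of 982 = 491; 493 present. Satisfied.
Vote: requires two-thirds of the votes cast (493 − 55 abstaining = 438); 2/3 of 438 = 292, so 292 needed; 291 in favor. Not satisfied.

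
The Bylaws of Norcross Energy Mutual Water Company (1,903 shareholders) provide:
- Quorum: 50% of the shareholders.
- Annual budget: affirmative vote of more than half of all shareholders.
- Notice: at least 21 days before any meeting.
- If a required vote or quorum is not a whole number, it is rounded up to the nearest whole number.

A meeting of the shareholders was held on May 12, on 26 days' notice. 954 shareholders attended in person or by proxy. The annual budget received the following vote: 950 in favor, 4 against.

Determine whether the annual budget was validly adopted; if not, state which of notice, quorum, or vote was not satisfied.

Invalid — vote requirement not satisfied.

Notice: 26 days given; 21 required. Satisfied.
Quorum: 50% of 1,903 = 951.50, rounded up to 952; 954 present. Satisfied.
Vote: requires a majority of all shareholders (1,903); a majority of 1903 is 952, so 952 needed; 950 in favor. Not satisfied.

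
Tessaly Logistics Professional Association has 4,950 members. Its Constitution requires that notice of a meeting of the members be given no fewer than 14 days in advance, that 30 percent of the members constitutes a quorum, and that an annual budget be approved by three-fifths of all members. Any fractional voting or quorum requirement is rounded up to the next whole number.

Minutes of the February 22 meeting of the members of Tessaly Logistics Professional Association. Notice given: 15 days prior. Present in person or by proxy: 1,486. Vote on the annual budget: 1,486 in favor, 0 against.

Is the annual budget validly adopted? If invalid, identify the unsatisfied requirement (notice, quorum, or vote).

Notice: 15 days given; 14 required. Satisfied.
Quorum: 30% of 4,950 = 1,485; 1,486 present. Satisfied.
Vote: requires three-fifths of all members (4,950); 3/5 of 4950 = 2970, so 2,970 needed; 1,486 in favor. Not satisfied.

Invalid — vote requirement not satisfied.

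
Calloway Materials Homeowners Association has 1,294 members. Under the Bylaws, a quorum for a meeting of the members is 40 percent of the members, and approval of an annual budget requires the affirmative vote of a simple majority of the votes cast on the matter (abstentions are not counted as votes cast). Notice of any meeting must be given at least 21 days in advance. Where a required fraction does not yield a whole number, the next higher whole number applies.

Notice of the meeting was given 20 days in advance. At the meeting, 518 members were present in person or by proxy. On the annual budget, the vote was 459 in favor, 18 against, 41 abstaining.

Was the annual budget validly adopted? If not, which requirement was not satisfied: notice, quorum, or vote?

Invalid — notice requirement not satisfied.

Notice: 20 days given; 21 required. Not satisfied.
Quorum: 40% of 1,294 = 517.60, rounded up to 518; 518 present. Satisfied.
Vote: requires a majority of the votes cast (518 − 41 abstaining = 477); a majority of 477 is 239, so 239 needed; 459 in favor. Satisfied.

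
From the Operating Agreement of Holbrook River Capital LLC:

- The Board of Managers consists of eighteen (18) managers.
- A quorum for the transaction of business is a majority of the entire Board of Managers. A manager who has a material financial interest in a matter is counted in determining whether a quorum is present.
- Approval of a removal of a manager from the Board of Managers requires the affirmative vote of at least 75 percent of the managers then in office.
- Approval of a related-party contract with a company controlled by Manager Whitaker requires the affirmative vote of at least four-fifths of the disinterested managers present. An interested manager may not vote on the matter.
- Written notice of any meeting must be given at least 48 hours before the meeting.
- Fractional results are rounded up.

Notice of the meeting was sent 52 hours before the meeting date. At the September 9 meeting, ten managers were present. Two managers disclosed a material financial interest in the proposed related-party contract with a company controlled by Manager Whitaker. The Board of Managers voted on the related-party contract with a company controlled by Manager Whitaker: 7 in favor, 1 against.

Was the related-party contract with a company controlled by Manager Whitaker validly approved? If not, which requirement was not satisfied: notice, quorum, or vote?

Notice: 52 hours given; 48 required (52 ≥ 48). Satisfied.
Quorum: 10 present (interested managers count toward quorum); quorum is 10. Satisfied.
Vote: the related-party contract with a company controlled by Manager Whitaker requires four-fifths of the disinterested managers present (10 − 2 = 8). 4/5 of 8 = 6.40, rounded up to 7, so 7 affirmative votes are needed; 7 voted in favor. Satisfied.

Valid — all requirements satisfied.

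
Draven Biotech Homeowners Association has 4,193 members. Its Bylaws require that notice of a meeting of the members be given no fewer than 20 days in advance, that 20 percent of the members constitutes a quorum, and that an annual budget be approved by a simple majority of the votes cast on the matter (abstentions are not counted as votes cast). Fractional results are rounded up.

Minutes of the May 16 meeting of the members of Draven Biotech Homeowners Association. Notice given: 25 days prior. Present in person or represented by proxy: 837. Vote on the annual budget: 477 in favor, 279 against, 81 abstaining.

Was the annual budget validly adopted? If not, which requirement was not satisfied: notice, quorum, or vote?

Invalid — quorum requirement not satisfied.

Notice: 25 days given; 20 required. Satisfied.
Quorum: 20% of 4,193 = 838.60, rounded up to 839; 837 present. Not satisfied.
Vote: requires a majority of the votes cast (837 − 81 abstaining = 756); a majority of 756 is 379, so 379 needed; 477 in favor. Satisfied.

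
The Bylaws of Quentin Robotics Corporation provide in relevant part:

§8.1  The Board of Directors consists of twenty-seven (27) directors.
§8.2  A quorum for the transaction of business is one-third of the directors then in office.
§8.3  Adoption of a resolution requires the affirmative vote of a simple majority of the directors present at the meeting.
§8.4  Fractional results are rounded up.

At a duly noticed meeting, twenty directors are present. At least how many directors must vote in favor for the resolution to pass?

11

The resolution requires a majority of the directors present (20).
A majority of 20 is 11.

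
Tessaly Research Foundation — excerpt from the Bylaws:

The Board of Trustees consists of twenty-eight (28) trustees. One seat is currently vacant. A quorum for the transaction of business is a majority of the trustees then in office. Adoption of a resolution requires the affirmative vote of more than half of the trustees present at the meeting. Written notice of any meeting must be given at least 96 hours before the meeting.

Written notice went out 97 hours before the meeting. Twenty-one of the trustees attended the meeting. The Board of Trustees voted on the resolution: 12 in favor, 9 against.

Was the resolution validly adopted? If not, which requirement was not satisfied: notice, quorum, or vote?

Valid — all requirements satisfied.

Notice: 97 hours given; 96 required (97 ≥ 96). Satisfied.
Quorum: 21 present; quorum is 14. Satisfied.
Vote: the resolution requires a majority of the trustees present (21). A majority of 21 is 11, so 11 affirmative votes are needed; 12 voted in favor. Satisfied.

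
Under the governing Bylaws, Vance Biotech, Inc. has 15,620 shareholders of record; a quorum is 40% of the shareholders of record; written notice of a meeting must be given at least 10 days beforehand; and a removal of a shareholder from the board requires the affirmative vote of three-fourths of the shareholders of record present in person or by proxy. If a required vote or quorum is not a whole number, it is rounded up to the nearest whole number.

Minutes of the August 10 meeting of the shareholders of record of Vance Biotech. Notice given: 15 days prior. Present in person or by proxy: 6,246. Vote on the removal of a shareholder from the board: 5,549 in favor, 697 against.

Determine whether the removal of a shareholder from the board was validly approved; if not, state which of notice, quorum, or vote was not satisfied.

Invalid — quorum requirement not satisfied.

Notice: 15 days given; 10 required. Satisfied.
Quorum: 40% of 15,620 = 6,248; 6,246 present. Not satisfied.
Vote: requires three-fourths of those present (6,246); 3/4 of 6246 = 4684.50, rounded up to 4685, so 4,685 needed; 5,549 in favor. Satisfied.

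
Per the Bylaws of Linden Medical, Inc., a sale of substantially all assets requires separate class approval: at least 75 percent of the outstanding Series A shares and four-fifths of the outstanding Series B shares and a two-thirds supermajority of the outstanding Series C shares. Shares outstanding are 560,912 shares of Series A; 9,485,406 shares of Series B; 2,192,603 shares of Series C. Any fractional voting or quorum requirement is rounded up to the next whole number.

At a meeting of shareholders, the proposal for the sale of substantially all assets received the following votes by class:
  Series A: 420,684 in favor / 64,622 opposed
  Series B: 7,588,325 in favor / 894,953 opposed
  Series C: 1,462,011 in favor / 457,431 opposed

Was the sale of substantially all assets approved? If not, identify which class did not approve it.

Approved — every class gave the required vote.

Series A: 3/4 of 560912 = 420684; 420,684 required, 420,684 in favor — approved.
Series B: 4/5 of 9485406 = 7588324.80, rounded up to 7588325; 7,588,325 required, 7,588,325 in favor — approved.
Series C: 2/3 of 2192603 = 1461735.33, rounded up to 1461736; 1,461,736 required, 1,462,011 in favor — approved.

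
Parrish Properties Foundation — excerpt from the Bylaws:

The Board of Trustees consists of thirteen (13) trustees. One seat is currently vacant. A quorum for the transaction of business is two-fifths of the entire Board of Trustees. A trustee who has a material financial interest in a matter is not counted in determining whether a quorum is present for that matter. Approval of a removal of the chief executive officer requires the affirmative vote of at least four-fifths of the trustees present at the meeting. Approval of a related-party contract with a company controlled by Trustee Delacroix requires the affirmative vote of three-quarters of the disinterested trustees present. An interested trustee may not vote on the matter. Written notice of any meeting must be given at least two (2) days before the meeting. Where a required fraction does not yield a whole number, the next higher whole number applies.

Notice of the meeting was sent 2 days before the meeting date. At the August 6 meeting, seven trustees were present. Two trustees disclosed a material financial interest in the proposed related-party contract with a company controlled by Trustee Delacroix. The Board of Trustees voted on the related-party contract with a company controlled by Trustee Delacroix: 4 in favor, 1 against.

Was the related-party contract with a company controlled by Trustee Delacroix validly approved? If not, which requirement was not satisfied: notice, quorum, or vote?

Notice: 2 days given; 2 required (2 ≥ 2). Satisfied.
Quorum: 7 present, but the 2 interested trustees do not count, leaving 5. Quorum is 6. Not satisfied.
Vote: the related-party contract with a company controlled by Trustee Delacroix requires three-fourths of the disinterested trustees present (7 − 2 = 5). 3/4 of 5 = 3.75, rounded up to 4, so 4 affirmative votes are needed; 4 voted in favor. Satisfied. (Moot — without a quorum no business can be validly transacted.)

Invalid — quorum requirement not satisfied.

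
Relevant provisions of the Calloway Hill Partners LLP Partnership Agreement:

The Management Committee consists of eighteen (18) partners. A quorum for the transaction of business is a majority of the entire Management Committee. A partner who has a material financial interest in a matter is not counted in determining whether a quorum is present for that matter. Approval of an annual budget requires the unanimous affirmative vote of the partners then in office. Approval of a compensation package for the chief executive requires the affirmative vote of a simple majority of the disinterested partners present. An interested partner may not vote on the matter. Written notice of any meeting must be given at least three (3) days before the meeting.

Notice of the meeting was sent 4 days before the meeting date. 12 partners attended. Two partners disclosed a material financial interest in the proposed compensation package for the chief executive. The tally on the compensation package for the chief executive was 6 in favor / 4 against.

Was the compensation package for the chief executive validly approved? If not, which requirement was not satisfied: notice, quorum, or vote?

Notice: 4 days given; 3 required (4 ≥ 3). Satisfied.
Quorum: 12 present, but the 2 interested partners do not count, leaving 10. Quorum is 10. Satisfied.
Vote: the compensation package for the chief executive requires a majority of the disinterested partners present (12 − 2 = 10). A majority of 10 is 6, so 6 affirmative votes are needed; 6 voted in favor. Satisfied.

Valid — all requirements satisfied.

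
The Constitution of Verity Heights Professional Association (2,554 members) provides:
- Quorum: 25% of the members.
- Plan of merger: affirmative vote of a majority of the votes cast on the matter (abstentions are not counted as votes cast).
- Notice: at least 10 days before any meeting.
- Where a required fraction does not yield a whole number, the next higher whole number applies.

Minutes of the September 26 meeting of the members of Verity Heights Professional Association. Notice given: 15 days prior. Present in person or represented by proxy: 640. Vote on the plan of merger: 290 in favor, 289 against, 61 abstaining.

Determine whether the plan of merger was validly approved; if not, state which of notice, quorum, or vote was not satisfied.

Valid — all requirements satisfied.

Notice: 15 days given; 10 required. Satisfied.
Quorum: 25% of 2,554 = 638.50, rounded up to 639; 640 present. Satisfied.
Vote: requires a majority of the votes cast (640 − 61 abstaining = 579); a majority of 579 is 290, so 290 needed; 290 in favor. Satisfied.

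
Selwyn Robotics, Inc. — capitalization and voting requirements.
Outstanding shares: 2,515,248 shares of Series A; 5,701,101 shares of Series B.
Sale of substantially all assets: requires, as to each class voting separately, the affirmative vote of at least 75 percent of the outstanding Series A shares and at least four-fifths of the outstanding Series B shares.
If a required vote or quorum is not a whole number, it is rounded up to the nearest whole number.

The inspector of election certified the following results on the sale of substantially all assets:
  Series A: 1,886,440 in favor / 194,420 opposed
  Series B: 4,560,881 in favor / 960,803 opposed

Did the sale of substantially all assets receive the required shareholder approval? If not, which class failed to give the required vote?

Approved — every class gave the required vote.

Series A: 3/4 of 2515248 = 1886436; 1,886,436 required, 1,886,440 in favor — approved.
Series B: 4/5 of 5701101 = 4560880.80, rounded up to 4560881; 4,560,881 required, 4,560,881 in favor — approved.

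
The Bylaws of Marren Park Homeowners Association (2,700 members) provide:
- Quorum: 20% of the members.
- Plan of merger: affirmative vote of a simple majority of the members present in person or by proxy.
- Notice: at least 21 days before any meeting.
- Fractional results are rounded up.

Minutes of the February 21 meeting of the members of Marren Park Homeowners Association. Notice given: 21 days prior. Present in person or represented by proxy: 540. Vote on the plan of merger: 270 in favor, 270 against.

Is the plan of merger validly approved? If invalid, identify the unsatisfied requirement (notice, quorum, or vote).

Invalid — vote requirement not satisfied.

Notice: 21 days given; 21 required. Satisfied.
Quorum: 20% of 2,700 = 540; 540 present. Satisfied.
Vote: requires a majority of those present (540); a majority of 540 is 271, so 271 needed; 270 in favor. Not satisfied.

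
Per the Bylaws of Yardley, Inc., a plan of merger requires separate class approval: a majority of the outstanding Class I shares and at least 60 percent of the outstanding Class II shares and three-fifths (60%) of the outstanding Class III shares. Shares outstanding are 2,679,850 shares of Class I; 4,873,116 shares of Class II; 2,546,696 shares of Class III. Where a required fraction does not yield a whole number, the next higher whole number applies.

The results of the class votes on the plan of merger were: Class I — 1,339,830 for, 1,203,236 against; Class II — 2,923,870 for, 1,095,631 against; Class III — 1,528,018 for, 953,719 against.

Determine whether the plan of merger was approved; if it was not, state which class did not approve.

Not approved — the Class I shares did not give the required vote.

Class I: a majority of 2679850 is 1339926; 1,339,926 required, 1,339,830 in favor — not approved.
Class II: 3/5 of 4873116 = 2923869.60, rounded up to 2923870; 2,923,870 required, 2,923,870 in favor — approved.
Class III: 3/5 of 2546696 = 1528017.60, rounded up to 1528018; 1,528,018 required, 1,528,018 in favor — approved.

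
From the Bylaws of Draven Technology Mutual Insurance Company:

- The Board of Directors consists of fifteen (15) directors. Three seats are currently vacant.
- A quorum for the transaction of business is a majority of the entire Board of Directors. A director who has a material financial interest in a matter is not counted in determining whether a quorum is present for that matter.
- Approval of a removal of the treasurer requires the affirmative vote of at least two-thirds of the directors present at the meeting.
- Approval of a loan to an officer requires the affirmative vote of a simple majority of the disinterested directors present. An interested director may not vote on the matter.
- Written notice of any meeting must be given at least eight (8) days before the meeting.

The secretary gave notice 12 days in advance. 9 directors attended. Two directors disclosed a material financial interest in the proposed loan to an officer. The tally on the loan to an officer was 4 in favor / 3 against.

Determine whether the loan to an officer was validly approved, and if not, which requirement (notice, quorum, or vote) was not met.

Notice: 12 days given; 8 required (12 ≥ 8). Satisfied.
Quorum: 9 present, but the 2 interested directors do not count, leaving 7. Quorum is 8. Not satisfied.
Vote: the loan to an officer requires a majority of the disinterested directors present (9 − 2 = 7). A majority of 7 is 4, so 4 affirmative votes are needed; 4 voted in favor. Satisfied. (Moot — without a quorum no business can be validly transacted.)

Invalid — quorum requirement not satisfied.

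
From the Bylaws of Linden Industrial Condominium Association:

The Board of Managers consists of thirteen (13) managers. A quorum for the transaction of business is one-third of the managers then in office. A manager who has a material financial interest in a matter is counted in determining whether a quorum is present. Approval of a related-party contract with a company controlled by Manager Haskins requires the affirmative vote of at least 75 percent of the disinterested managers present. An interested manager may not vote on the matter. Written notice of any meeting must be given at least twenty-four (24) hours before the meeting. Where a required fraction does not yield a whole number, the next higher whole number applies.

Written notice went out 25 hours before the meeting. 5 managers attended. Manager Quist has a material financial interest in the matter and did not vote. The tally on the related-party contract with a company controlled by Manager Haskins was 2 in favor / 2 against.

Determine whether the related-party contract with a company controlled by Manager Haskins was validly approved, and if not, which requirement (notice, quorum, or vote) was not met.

Notice: 25 hours given; 24 required (25 ≥ 24). Satisfied.
Quorum: 5 present (interested managers count toward quorum); quorum is 5. Satisfied.
Vote: the related-party contract with a company controlled by Manager Haskins requires three-fourths of the disinterested managers present (5 − 1 = 4). 3/4 of 4 = 3, so 3 affirmative votes are needed; 2 voted in favor. Not satisfied.

Invalid — vote requirement not satisfied.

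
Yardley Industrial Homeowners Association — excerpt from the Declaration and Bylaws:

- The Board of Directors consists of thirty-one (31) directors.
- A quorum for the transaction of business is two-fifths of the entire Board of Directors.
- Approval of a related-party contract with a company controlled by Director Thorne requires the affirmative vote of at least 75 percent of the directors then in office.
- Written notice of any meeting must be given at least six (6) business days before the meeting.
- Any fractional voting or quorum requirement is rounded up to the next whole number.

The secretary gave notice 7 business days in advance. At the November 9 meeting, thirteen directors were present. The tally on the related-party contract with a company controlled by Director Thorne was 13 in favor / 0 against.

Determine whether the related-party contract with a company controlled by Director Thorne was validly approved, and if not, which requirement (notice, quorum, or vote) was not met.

Notice: 7 business days given; 6 required (7 ≥ 6). Satisfied.
Quorum: 13 present; quorum is 13. Satisfied.
Vote: the related-party contract with a company controlled by Director Thorne requires three-fourths of the directors then in office (31). 3/4 of 31 = 23.25, rounded up to 24, so 24 affirmative votes are needed; 13 voted in favor. Not satisfied.

Invalid — vote requirement not satisfied.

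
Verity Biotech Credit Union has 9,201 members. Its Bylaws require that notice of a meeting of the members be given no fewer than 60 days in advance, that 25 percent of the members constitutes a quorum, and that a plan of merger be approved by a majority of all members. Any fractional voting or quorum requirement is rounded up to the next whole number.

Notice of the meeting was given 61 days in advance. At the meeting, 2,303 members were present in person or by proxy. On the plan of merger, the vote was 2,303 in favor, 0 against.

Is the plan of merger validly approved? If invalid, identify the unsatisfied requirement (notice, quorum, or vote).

Invalid — vote requirement not satisfied.

Notice: 61 days given; 60 required. Satisfied.
Quorum: 25% of 9,201 = 2,300.25, rounded up to 2,301; 2,303 present. Satisfied.
Vote: requires a majority of all members (9,201); a majority of 9201 is 4601, so 4,601 needed; 2,303 in favor. Not satisfied.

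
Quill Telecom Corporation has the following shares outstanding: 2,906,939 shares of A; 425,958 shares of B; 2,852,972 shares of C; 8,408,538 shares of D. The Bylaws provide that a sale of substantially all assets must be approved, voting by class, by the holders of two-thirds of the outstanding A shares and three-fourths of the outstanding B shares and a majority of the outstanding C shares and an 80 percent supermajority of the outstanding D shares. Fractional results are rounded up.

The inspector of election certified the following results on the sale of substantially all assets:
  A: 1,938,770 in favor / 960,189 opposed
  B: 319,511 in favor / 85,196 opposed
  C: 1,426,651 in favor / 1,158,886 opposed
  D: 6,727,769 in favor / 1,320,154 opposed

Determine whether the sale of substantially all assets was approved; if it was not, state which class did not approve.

Approved — every class gave the required vote.

A: 2/3 of 2906939 = 1937959.33, rounded up to 1937960; 1,937,960 required, 1,938,770 in favor — approved.
B: 3/4 of 425958 = 319468.50, rounded up to 319469; 319,469 required, 319,511 in favor — approved.
C: a majority of 2852972 is 1426487; 1,426,487 required, 1,426,651 in favor — approved.
D: 4/5 of 8408538 = 6726830.40, rounded up to 6726831; 6,726,831 required, 6,727,769 in favor — approved.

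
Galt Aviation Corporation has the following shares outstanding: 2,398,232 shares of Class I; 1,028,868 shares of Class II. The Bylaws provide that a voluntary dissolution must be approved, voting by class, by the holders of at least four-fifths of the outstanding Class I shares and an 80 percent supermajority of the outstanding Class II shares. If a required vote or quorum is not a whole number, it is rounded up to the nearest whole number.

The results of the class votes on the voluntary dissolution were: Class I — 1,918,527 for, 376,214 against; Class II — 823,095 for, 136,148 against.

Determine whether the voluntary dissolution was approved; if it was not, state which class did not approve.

Class I: 4/5 of 2398232 = 1918585.60, rounded up to 1918586; 1,918,586 required, 1,918,527 in favor — not approved.
Class II: 4/5 of 1028868 = 823094.40, rounded up to 823095; 823,095 required, 823,095 in favor — approved.

Not approved — the Class I shares did not give the required vote.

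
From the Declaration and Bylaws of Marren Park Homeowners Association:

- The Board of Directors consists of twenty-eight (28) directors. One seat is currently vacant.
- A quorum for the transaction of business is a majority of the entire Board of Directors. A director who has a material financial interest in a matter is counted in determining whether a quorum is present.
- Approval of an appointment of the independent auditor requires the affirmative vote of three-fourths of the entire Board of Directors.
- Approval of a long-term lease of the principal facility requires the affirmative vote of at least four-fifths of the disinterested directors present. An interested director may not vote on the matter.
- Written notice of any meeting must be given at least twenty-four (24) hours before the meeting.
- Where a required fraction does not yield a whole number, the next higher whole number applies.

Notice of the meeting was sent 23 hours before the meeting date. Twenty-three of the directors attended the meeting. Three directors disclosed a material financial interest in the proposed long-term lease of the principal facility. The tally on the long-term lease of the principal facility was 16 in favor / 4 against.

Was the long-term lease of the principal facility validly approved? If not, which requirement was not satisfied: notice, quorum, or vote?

Invalid — notice requirement not satisfied.

Notice: 23 hours given; 24 required (23 < 24). Not satisfied.
Quorum: 23 present (interested directors count toward quorum); quorum is 15. Satisfied.
Vote: the long-term lease of the principal facility requires four-fifths of the disinterested directors present (23 − 3 = 20). 4/5 of 20 = 16, so 16 affirmative votes are needed; 16 voted in favor. Satisfied.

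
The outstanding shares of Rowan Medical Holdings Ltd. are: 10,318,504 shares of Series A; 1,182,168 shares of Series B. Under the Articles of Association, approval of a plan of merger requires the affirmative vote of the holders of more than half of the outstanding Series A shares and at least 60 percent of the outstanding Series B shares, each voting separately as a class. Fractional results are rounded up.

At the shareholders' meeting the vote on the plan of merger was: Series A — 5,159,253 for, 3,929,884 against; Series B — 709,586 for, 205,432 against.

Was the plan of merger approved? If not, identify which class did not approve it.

Approved — every class gave the required vote.

Series A: a majority of 10318504 is 5159253; 5,159,253 required, 5,159,253 in favor — approved.
Series B: 3/5 of 1182168 = 709300.80, rounded up to 709301; 709,301 required, 709,586 in favor — approved.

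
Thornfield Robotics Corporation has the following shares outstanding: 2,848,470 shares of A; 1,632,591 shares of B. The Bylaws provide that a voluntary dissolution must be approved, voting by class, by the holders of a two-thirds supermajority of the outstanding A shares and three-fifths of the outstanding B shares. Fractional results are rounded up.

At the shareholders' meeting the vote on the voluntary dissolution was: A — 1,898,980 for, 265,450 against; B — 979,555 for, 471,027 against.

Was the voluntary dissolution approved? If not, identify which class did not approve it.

A: 2/3 of 2848470 = 1898980; 1,898,980 required, 1,898,980 in favor — approved.
B: 3/5 of 1632591 = 979554.60, rounded up to 979555; 979,555 required, 979,555 in favor — approved.

Approved — every class gave the required vote.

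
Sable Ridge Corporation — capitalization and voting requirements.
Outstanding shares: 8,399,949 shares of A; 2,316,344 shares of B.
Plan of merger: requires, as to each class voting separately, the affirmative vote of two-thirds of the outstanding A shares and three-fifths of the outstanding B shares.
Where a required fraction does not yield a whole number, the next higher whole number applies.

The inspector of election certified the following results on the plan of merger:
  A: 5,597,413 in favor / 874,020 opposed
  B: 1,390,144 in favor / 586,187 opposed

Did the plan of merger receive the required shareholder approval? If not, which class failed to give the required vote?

A: 2/3 of 8399949 = 5599966; 5,599,966 required, 5,597,413 in favor — not approved.
B: 3/5 of 2316344 = 1389806.40, rounded up to 1389807; 1,389,807 required, 1,390,144 in favor — approved.

Not approved — the A shares did not give the required vote.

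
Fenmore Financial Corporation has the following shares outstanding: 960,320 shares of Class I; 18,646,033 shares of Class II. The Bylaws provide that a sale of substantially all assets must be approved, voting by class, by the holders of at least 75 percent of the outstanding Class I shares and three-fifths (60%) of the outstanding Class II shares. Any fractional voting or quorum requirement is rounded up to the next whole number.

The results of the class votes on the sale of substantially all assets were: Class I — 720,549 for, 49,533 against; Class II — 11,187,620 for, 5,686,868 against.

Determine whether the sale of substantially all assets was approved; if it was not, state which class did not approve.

Approved — every class gave the required vote.

Class I: 3/4 of 960320 = 720240; 720,240 required, 720,549 in favor — approved.
Class II: 3/5 of 18646033 = 11187619.80, rounded up to 11187620; 11,187,620 required, 11,187,620 in favor — approved.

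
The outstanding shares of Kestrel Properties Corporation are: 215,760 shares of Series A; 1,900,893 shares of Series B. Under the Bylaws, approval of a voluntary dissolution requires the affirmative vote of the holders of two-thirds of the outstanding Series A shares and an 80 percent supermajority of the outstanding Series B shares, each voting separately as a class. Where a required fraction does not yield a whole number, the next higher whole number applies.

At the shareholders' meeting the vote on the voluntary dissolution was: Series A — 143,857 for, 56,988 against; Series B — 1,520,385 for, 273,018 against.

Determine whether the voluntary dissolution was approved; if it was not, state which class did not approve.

Series A: 2/3 of 215760 = 143840; 143,840 required, 143,857 in favor — approved.
Series B: 4/5 of 1900893 = 1520714.40, rounded up to 1520715; 1,520,715 required, 1,520,385 in favor — not approved.

Not approved — the Series B shares did not give the required vote.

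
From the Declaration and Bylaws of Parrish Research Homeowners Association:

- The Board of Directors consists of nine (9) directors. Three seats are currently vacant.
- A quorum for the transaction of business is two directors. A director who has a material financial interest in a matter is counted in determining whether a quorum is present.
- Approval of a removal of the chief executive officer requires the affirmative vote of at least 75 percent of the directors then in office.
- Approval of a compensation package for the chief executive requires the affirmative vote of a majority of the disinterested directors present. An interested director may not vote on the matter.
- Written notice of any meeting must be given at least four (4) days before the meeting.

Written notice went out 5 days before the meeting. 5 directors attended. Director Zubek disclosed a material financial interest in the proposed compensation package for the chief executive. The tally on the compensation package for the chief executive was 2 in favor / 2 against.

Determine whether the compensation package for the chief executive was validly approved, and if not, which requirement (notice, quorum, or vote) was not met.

Invalid — vote requirement not satisfied.

Notice: 5 days given; 4 required (5 ≥ 4). Satisfied.
Quorum: 5 present (interested directors count toward quorum); quorum is 2. Satisfied.
Vote: the compensation package for the chief executive requires a majority of the disinterested directors present (5 − 1 = 4). A majority of 4 is 3, so 3 affirmative votes are needed; 2 voted in favor. Not satisfied.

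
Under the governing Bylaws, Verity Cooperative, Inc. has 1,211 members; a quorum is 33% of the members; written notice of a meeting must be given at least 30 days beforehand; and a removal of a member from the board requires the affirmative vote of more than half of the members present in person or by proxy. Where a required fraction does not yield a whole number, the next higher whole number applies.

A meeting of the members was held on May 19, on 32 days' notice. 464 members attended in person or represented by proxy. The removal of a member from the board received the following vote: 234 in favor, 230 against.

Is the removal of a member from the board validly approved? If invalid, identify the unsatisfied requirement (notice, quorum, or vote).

Notice: 32 days given; 30 required. Satisfied.
Quorum: 33% of 1,211 = 399.63, rounded up to 400; 464 present. Satisfied.
Vote: requires a majority of those present (464); a majority of 464 is 233, so 233 needed; 234 in favor. Satisfied.

Valid — all requirements satisfied.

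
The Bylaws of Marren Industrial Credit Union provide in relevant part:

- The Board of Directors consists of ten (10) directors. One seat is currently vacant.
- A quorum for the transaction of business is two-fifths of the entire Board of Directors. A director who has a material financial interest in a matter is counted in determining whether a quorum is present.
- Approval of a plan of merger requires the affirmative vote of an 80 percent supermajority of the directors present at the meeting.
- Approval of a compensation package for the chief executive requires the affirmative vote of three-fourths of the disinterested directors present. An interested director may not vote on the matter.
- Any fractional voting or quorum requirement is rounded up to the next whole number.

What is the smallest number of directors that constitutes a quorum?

2/5 of 10 = 4.

4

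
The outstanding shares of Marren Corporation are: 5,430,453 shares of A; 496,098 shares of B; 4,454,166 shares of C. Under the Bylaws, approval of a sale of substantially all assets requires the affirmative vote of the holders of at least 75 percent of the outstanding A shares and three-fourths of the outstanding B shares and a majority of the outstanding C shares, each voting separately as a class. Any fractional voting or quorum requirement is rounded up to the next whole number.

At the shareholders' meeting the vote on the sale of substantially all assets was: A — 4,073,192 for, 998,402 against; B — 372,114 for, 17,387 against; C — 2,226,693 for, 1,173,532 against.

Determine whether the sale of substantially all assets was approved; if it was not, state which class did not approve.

Not approved — the C shares did not give the required vote.

A: 3/4 of 5430453 = 4072839.75, rounded up to 4072840; 4,072,840 required, 4,073,192 in favor — approved.
B: 3/4 of 496098 = 372073.50, rounded up to 372074; 372,074 required, 372,114 in favor — approved.
C: a majority of 4454166 is 2227084; 2,227,084 required, 2,226,693 in favor — not approved.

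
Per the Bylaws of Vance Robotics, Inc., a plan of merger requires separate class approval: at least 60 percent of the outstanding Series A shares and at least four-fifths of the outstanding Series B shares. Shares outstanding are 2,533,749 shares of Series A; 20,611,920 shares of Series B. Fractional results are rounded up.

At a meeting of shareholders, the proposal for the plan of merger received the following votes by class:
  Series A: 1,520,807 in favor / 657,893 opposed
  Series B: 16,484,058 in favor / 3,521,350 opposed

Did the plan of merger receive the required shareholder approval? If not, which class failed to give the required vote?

Series A: 3/5 of 2533749 = 1520249.40, rounded up to 1520250; 1,520,250 required, 1,520,807 in favor — approved.
Series B: 4/5 of 20611920 = 16489536; 16,489,536 required, 16,484,058 in favor — not approved.

Not approved — the Series B shares did not give the required vote.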